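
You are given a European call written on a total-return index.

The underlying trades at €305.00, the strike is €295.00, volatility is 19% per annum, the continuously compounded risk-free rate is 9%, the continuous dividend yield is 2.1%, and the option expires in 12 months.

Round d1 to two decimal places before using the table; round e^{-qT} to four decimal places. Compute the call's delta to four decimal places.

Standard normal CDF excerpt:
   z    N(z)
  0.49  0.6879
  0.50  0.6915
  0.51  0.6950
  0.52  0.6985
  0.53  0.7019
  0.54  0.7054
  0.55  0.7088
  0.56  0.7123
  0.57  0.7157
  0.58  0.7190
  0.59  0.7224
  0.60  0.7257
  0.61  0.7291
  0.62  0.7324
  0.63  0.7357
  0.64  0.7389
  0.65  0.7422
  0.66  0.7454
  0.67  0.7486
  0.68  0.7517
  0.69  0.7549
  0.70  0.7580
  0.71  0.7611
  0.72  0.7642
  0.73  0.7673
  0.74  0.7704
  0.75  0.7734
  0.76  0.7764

0.7204

σ√T = 0.19·√1 = 0.1900
ln(S/K) + (r − q + σ²/2)T = ln(305/295) + (0.09 − 0.021 + 0.19²/2)·1 = 0.0333 + 0.0870 = 0.1204
d₁ = 0.1204 / 0.1900 = 0.6336 which rounds to 0.63
N(d₁) = N(0.63) = 0.7357
Δ_call = e^(−qT)·N(d₁) = 0.9792·0.7357 = 0.7204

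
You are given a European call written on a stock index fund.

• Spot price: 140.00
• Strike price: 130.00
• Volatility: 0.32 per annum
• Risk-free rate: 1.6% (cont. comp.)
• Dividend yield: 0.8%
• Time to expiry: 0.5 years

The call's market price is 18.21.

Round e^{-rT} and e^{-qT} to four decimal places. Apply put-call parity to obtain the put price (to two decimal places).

7.73

exp(−qT) = exp(−0.008·0.5) = 0.9960;  exp(−rT) = exp(−0.016·0.5) = 0.9920
Put-call parity: C − P = S·e^(−qT) − K·e^(−rT) = 140·0.9960 − 130·0.9920 = 139.4400 − 128.9600 = 10.4800
P = C − (C − P) = 18.21 − (10.4800) = 7.7300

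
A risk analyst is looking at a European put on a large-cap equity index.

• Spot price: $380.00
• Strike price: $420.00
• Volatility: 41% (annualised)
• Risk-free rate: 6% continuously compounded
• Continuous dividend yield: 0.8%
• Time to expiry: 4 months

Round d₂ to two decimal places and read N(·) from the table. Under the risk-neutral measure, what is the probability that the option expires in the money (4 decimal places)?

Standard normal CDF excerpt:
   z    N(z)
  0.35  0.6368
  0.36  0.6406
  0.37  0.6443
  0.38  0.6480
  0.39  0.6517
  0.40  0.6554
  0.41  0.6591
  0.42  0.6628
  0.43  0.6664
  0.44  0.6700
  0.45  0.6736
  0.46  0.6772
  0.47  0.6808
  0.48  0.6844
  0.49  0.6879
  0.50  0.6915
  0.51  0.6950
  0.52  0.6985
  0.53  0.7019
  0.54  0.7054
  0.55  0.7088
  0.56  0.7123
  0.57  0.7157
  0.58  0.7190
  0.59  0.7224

T = 0.3333;  σ√T = 0.2367
ln(S/K) + (r − q + σ²/2)T = ln(380/420) + (0.06 − 0.008 + 0.41²/2)·0.3333 = -0.1001 + 0.0453 = -0.0547
d₁ = -0.0547 / 0.2367 = -0.2312 ≈ -0.23
d₂ = d₁ − σ√T = -0.2312 − 0.2367 = -0.4679 ≈ -0.47
Risk-neutral Pr[S_T < K] = N(−d₂) = N(0.47) = 0.6808

0.6808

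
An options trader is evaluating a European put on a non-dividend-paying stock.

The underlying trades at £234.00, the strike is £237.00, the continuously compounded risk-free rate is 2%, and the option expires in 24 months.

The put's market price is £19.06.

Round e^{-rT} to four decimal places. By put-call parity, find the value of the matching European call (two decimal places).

£25.35

e^(−rT) = e^(−0.02·2) = 0.9608
Put-call parity: C − P = S − K·e^(−rT) = 234 − 237·0.9608 = 234 − 227.7096 = 6.2904
C = P + (C − P) = 19.06 + (6.2904) = 25.3504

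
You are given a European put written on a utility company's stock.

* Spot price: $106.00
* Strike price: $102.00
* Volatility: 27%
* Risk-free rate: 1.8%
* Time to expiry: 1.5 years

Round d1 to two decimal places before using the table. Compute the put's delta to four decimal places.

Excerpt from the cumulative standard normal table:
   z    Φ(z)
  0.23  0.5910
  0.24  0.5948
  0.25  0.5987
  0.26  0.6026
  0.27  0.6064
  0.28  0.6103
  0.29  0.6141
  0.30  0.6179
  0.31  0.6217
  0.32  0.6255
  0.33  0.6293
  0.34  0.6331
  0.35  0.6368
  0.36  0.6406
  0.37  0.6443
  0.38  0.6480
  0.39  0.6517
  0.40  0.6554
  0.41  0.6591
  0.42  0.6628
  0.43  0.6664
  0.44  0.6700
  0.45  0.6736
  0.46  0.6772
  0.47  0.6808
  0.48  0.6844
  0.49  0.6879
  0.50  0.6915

σ√T = 0.27 × 1.2247 = 0.3307
d₁ = [ln(106/102) + (0.018 + 0.27²/2)·1.5] / 0.3307 = [0.0385 + 0.0817] / 0.3307 = 0.3633 → 0.36
N(d₁) = N(0.36) = 0.6406
Δ_put = N(d₁) − 1 = 0.6406 − 1 = -0.3594

-0.3594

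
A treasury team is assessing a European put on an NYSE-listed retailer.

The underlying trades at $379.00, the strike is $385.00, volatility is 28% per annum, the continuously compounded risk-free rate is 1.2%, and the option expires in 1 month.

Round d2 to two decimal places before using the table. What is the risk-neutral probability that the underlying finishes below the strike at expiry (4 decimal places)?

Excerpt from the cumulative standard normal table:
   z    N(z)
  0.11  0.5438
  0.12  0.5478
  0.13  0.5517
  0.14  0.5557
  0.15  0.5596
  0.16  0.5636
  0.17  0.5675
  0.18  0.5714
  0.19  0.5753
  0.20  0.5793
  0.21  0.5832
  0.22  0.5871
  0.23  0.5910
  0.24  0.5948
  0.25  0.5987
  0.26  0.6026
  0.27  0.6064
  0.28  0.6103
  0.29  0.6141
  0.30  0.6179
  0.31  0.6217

T = 0.08333;  σ√T = 0.0808
ln(S/K) + (r + σ²/2)T = ln(379/385) + (0.012 + 0.28²/2)·0.08333 = -0.0157 + 0.0043 = -0.0114
d₁ = -0.0114 / 0.0808 = -0.1415 ⇒ -0.14
d₂ = d₁ − σ√T = -0.1415 − 0.0808 = -0.2224 ⇒ -0.22
Pr(exercise) under Q = N(−d₂) = N(0.22) = 0.5871

0.5871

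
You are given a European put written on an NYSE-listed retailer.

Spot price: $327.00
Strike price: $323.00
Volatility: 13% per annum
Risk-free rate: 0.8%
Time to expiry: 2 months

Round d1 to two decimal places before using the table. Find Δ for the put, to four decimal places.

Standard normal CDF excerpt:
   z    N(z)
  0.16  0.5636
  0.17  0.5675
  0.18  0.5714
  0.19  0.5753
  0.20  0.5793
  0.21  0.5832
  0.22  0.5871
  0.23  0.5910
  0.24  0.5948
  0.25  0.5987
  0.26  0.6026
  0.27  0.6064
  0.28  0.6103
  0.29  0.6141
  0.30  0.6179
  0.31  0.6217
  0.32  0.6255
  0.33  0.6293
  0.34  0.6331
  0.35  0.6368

σ√T = 0.13·√0.1667 = 0.0531
d₁ = [ln(327/323) + (0.008 + 0.13²/2)·0.1667] / 0.0531 = [0.0123 + 0.0027] / 0.0531 = 0.2836 → 0.28
N(d₁) = N(0.28) = 0.6103
Δ_put = N(d₁) − 1 = 0.6103 − 1 = -0.3897

-0.3897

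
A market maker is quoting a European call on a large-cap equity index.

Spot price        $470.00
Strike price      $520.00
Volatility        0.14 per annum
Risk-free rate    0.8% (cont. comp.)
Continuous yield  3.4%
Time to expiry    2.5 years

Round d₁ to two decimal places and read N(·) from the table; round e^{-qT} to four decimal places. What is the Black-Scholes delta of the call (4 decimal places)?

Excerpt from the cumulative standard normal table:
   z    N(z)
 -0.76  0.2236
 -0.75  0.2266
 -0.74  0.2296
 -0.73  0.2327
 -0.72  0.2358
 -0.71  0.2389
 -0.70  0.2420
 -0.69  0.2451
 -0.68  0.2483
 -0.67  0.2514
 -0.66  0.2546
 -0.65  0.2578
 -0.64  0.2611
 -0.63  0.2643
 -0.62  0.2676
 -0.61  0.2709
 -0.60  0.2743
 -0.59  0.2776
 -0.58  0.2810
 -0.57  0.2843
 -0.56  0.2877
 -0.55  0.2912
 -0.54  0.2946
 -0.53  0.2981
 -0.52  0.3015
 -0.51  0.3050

T = 2.5;  σ√T = 0.2214
d₁ = [ln(470/520) + (0.008 − 0.034 + 0.14²/2)·2.5] / 0.2214 = [-0.1011 − 0.0405] / 0.2214 = -0.6397 ⇒ -0.64
N(d₁) = N(-0.64) = 0.2611
Δ_call = exp(−qT)·N(d₁) = 0.9185·0.2611 = 0.2398

0.2398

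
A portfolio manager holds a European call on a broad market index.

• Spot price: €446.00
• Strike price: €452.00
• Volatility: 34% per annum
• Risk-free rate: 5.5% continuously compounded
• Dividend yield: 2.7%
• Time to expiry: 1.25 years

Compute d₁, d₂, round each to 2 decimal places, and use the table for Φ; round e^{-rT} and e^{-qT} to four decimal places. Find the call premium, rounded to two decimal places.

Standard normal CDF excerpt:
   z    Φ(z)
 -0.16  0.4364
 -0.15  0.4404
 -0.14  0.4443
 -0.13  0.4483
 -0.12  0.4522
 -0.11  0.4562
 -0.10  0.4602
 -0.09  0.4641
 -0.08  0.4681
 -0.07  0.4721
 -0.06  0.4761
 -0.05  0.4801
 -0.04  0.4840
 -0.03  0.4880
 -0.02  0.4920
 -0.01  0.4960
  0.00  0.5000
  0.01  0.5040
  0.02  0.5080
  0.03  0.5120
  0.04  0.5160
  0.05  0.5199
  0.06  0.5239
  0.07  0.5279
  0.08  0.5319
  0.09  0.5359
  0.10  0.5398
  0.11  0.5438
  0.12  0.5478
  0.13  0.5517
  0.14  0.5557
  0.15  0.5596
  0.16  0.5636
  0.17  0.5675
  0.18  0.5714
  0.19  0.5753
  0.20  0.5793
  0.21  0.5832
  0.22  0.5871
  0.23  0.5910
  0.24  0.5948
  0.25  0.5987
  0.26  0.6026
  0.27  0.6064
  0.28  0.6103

€68.98

σ√T = 0.34·√1.25 = 0.3801
d₁ = [ln(446/452) + (0.055 − 0.027 + ½·0.34²)·1.25] / (σ√T) = (-0.0134 + 0.1073) / 0.3801 = 0.2470 ≈ 0.25
d₂ = 0.2470 − 0.3801 = -0.1331 ≈ -0.13
e^(−qT) = e^(−0.027·1.25) = 0.9668;  e^(−rT) = e^(−0.055·1.25) = 0.9336
C = 446·0.9668·N(0.25) − 452·0.9336·N(-0.13) = 446·0.9668·0.5987 − 452·0.9336·0.4483 = 258.1551 − 189.1769 = 68.9783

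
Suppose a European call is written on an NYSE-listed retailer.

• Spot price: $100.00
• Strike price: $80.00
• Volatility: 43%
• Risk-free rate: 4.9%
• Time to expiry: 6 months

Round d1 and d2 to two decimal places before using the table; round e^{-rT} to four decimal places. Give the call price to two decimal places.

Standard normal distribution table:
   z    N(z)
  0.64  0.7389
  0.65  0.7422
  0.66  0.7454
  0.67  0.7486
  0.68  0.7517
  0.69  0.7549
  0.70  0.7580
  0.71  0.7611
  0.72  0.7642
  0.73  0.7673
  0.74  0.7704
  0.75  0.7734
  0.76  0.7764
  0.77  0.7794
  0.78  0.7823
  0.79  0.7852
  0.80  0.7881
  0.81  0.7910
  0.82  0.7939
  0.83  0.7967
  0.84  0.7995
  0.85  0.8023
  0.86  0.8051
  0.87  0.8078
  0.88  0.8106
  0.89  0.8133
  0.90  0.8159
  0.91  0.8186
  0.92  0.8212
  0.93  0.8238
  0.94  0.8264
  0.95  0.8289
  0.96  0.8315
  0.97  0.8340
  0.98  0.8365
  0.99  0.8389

$25.21

σ√T = 0.43·√0.5 = 0.3041
d₁ = [ln(100/80) + (0.049 + 0.43²/2)·0.5] / 0.3041 = [0.2231 + 0.0707] / 0.3041 = 0.9665 → 0.97
d₂ = d₁ − σ√T = 0.9665 − 0.3041 = 0.6624 → 0.66
exp(−rT) = exp(−0.049·0.5) = 0.9758
C = 100·N(0.97) − 80·0.9758·N(0.66) = 100·0.8340 − 80·0.9758·0.7454 = 83.4000 − 58.1889 = 25.2111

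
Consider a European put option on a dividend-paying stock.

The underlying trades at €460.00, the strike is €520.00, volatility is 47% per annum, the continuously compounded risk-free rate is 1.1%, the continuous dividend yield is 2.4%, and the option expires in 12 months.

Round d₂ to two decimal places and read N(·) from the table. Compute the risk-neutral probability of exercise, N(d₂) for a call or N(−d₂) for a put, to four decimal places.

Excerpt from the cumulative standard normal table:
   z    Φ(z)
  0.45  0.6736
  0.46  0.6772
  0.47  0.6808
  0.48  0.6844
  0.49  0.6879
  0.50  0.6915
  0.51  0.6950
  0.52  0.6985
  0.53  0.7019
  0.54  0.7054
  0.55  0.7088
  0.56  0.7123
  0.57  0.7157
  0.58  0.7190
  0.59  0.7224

T = 1;  σ√T = 0.4700
d₁ = [ln(460/520) + (0.011 − 0.024 + ½·0.47²)·1] / (σ√T) = (-0.1226 + 0.0974) / 0.4700 = -0.0535 which rounds to -0.05
d₂ = -0.0535 − 0.4700 = -0.5235 which rounds to -0.52
Pr(exercise) under Q = N(−d₂) = N(0.52) = 0.6985

0.6985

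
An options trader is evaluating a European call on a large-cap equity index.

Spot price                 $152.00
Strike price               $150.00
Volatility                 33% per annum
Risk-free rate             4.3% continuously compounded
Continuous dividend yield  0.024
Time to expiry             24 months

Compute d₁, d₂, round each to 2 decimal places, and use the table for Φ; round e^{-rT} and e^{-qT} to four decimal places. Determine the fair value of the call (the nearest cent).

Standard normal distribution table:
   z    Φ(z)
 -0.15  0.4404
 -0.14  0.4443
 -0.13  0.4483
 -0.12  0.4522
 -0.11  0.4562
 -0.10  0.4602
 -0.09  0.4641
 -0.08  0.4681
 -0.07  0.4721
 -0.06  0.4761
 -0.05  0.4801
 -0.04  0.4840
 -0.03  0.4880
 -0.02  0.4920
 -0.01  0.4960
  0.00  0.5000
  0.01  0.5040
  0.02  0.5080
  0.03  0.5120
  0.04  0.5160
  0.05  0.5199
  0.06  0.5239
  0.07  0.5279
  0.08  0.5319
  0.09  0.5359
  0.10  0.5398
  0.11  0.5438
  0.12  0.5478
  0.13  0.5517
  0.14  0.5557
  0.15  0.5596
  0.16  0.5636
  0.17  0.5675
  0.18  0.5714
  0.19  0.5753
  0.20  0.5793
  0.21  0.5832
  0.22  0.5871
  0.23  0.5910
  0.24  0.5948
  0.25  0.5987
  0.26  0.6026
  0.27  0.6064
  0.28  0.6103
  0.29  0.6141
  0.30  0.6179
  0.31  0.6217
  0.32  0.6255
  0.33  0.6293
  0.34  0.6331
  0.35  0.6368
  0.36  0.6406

σ√T = 0.33·√2 = 0.4667
ln(S/K) + (r − q + σ²/2)T = ln(152/150) + (0.043 − 0.024 + 0.33²/2)·2 = 0.0132 + 0.1469 = 0.1601
d₁ = 0.1601 / 0.4667 = 0.3432 which rounds to 0.34
d₂ = d₁ − σ√T = 0.3432 − 0.4667 = -0.1235 which rounds to -0.12
e^(−qT) = e^(−0.024·2) = 0.9531;  e^(−rT) = e^(−0.043·2) = 0.9176
C = 152·0.9531·N(0.34) − 150·0.9176·N(-0.12) = 152·0.9531·0.6331 − 150·0.9176·0.4522 = 91.7180 − 62.2408 = 29.4771

$29.48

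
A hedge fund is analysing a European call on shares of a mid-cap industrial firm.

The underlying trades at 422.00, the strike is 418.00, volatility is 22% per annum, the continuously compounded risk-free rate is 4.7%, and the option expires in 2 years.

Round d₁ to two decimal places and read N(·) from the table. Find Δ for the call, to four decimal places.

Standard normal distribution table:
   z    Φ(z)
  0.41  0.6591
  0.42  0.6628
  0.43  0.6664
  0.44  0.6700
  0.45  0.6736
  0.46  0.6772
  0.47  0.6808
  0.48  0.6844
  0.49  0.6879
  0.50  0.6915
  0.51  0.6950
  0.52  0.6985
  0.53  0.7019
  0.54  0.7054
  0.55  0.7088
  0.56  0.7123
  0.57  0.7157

0.6879

T = 2;  σ√T = 0.3111
d₁ = [ln(422/418) + (0.047 + 0.22²/2)·2] / 0.3111 = [0.0095 + 0.1424] / 0.3111 = 0.4883 ≈ 0.49
N(d₁) = N(0.49) = 0.6879
Δ_call = N(d₁) = 0.6879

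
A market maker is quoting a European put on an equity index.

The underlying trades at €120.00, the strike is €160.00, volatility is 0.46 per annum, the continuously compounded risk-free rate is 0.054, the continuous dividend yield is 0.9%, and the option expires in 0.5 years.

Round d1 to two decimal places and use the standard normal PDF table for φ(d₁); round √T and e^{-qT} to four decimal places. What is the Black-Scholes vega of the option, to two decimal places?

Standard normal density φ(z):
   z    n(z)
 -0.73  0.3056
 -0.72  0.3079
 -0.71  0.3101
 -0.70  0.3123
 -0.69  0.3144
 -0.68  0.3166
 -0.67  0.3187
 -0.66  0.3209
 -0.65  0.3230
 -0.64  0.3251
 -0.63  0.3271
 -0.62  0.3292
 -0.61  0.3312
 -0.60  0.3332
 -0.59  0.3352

σ√T = 0.46·√0.5 = 0.3253
ln(S/K) + (r − q + σ²/2)T = ln(120/160) + (0.054 − 0.009 + 0.46²/2)·0.5 = -0.2877 + 0.0754 = -0.2123
d₁ = -0.2123 / 0.3253 = -0.6526 which rounds to -0.65
√T = √0.5 = 0.7071
φ(d₁) = φ(-0.65) = 0.3230
e^(−qT) = e^(−0.009·0.5) = 0.9955
vega = S·e^(−qT)·φ(d₁)·√T = 120·0.9955·0.3230·0.7071 = 27.2839

27.28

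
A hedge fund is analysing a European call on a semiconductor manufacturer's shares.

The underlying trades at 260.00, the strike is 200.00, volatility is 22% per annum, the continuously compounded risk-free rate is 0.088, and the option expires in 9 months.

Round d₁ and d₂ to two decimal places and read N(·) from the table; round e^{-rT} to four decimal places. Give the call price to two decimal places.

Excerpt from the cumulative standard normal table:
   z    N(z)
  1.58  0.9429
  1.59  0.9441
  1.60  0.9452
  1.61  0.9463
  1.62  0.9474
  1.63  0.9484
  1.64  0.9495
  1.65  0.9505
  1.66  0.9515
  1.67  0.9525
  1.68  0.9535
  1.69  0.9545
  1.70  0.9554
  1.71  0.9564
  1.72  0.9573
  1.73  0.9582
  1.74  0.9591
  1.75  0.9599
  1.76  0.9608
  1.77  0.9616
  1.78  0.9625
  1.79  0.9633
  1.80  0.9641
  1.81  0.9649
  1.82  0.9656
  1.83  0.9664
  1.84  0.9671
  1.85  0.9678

73.50

σ√T = 0.22 × 0.8660 = 0.1905
d₁ = [ln(260/200) + (0.088 + 0.22²/2)·0.75] / 0.1905 = [0.2624 + 0.0842] / 0.1905 = 1.8187 ≈ 1.82
d₂ = d₁ − σ√T = 1.8187 − 0.1905 = 1.6282 ≈ 1.63
e^(−rT) = e^(−0.088·0.75) = 0.9361
N(d₁) = N(1.82) = 0.9656;  N(d₂) = N(1.63) = 0.9484
C = 260·0.9656 − 200·0.9361·0.9484 = 251.0560 − 177.5594 = 73.4966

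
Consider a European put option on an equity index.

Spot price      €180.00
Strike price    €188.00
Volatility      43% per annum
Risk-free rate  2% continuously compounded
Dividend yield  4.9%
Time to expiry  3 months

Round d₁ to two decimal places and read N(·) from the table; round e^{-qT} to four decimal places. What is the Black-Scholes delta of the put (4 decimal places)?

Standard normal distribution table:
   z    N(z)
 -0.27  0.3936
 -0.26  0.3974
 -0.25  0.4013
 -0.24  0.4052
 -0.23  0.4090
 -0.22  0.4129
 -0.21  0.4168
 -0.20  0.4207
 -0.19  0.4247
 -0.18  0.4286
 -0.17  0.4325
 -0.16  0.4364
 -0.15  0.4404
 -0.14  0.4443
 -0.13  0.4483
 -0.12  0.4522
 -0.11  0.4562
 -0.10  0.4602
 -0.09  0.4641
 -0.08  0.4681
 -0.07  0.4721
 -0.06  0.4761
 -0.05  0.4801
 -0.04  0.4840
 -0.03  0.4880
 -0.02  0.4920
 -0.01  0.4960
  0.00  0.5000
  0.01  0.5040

σ√T = 0.43·√0.25 = 0.2150
ln(S/K) + (r − q + σ²/2)T = ln(180/188) + (0.02 − 0.049 + 0.43²/2)·0.25 = -0.0435 + 0.0159 = -0.0276
d₁ = -0.0276 / 0.2150 = -0.1285 ≈ -0.13
N(d₁) = N(-0.13) = 0.4483
Δ_put = e^(−qT)·(N(d₁) − 1) = 0.9878·(0.4483 − 1) = -0.5450

-0.5450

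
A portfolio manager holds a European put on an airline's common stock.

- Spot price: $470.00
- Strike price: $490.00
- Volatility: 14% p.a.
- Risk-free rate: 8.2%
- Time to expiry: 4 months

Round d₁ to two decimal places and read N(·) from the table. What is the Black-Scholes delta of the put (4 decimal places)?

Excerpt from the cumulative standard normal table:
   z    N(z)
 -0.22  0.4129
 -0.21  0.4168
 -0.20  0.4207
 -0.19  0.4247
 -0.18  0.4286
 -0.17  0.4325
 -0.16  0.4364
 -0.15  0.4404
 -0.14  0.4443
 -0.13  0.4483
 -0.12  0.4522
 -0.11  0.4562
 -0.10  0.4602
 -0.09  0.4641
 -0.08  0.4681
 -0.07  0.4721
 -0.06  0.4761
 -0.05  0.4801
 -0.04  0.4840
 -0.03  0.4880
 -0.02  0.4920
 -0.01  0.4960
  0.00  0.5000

-0.5557

T = 0.3333;  σ√T = 0.0808
d₁ = [ln(470/490) + (0.082 + 0.14²/2)·0.3333] / 0.0808 = [-0.0417 + 0.0306] / 0.0808 = -0.1370 → -0.14
N(d₁) = N(-0.14) = 0.4443
Δ_put = N(d₁) − 1 = 0.4443 − 1 = -0.5557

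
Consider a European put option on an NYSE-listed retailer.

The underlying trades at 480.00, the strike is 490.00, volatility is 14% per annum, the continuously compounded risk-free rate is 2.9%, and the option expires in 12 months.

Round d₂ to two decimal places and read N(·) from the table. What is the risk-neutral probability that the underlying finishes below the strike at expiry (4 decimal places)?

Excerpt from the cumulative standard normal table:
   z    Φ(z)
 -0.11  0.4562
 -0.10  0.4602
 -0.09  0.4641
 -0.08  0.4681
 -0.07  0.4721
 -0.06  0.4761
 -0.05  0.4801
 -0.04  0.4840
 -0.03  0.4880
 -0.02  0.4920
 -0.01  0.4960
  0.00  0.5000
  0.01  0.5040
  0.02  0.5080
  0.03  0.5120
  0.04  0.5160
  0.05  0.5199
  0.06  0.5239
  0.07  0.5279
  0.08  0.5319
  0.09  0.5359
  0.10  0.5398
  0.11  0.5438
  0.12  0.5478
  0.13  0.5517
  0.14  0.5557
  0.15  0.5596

0.5040

T = 1;  σ√T = 0.1400
d₁ = [ln(480/490) + (0.029 + 0.14²/2)·1] / 0.1400 = [-0.0206 + 0.0388] / 0.1400 = 0.1299 which rounds to 0.13
d₂ = d₁ − σ√T = 0.1299 − 0.1400 = -0.0101 which rounds to -0.01
Risk-neutral Pr[S_T < K] = N(−d₂) = N(0.01) = 0.5040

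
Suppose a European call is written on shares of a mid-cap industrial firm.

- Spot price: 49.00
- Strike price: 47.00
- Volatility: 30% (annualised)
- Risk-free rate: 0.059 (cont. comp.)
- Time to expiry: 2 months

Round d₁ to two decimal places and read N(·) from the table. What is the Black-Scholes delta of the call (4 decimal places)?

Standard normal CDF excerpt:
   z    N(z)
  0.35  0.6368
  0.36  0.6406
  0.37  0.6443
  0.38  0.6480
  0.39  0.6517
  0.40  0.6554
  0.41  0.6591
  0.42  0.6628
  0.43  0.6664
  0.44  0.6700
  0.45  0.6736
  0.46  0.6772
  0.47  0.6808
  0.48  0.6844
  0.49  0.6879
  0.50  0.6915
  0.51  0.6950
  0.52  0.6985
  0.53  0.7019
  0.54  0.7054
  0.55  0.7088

0.6844

σ√T = 0.3 × 0.4082 = 0.1225
ln(S/K) + (r + σ²/2)T = ln(49/47) + (0.059 + 0.3²/2)·0.1667 = 0.0417 + 0.0173 = 0.0590
d₁ = 0.0590 / 0.1225 = 0.4818 ≈ 0.48
N(d₁) = N(0.48) = 0.6844
Δ_call = N(d₁) = 0.6844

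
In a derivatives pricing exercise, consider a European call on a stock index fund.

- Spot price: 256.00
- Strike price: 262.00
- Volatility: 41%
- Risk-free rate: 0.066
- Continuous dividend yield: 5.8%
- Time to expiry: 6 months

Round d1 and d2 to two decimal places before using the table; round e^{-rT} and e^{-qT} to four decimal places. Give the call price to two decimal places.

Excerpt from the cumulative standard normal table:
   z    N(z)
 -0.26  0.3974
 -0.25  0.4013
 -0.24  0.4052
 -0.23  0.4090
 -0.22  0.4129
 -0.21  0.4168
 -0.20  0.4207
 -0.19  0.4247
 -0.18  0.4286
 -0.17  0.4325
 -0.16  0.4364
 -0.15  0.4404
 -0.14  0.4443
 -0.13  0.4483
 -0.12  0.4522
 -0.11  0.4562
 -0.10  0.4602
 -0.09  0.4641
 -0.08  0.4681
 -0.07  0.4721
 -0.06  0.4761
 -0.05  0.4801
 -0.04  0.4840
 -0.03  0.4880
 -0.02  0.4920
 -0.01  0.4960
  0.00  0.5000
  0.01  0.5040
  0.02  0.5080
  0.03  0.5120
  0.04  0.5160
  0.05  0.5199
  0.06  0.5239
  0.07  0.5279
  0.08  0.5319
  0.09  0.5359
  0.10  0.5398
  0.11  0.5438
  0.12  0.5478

26.62

T = 0.5;  σ√T = 0.2899
d₁ = [ln(256/262) + (0.066 − 0.058 + 0.41²/2)·0.5] / 0.2899 = [-0.0232 + 0.0460] / 0.2899 = 0.0788 which rounds to 0.08
d₂ = d₁ − σ√T = 0.0788 − 0.2899 = -0.2111 which rounds to -0.21
e^(−qT) = e^(−0.058·0.5) = 0.9714;  e^(−rT) = e^(−0.066·0.5) = 0.9675
N(d₁) = N(0.08) = 0.5319;  N(d₂) = N(-0.21) = 0.4168
C = 256·0.9714·0.5319 − 262·0.9675·0.4168 = 132.2720 − 105.6525 = 26.6195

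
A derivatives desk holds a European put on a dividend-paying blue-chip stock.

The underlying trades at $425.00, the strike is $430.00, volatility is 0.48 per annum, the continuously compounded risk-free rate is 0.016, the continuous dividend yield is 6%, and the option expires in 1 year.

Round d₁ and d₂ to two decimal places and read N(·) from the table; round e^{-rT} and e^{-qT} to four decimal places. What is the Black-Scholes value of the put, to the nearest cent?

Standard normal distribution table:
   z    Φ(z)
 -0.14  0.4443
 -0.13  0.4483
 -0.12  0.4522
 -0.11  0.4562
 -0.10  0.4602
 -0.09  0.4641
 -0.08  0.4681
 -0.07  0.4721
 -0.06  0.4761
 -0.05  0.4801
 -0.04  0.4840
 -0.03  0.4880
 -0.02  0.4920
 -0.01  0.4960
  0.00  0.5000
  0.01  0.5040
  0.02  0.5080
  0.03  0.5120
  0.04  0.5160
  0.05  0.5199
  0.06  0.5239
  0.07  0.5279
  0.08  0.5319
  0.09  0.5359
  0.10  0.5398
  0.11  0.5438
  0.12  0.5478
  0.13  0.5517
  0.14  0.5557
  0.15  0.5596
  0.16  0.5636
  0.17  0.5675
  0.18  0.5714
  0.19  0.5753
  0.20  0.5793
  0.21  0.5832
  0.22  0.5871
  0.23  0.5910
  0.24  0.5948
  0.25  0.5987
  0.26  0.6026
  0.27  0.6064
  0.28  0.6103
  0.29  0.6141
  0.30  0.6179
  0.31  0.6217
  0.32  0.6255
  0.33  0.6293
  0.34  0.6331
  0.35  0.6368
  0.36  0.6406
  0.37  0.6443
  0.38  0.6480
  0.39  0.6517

σ√T = 0.48 × 1.0000 = 0.4800
d₁ = [ln(425/430) + (0.016 − 0.06 + 0.48²/2)·1] / 0.4800 = [-0.0117 + 0.0712] / 0.4800 = 0.1240 ≈ 0.12
d₂ = d₁ − σ√T = 0.1240 − 0.4800 = -0.3560 ≈ -0.36
exp(−qT) = exp(−0.06·1) = 0.9418;  exp(−rT) = exp(−0.016·1) = 0.9841
N(−d₂) = N(0.36) = 0.6406;  N(−d₁) = N(-0.12) = 0.4522
P = 430·0.9841·0.6406 − 425·0.9418·0.4522 = 271.0782 − 180.9998 = 90.0784

$90.08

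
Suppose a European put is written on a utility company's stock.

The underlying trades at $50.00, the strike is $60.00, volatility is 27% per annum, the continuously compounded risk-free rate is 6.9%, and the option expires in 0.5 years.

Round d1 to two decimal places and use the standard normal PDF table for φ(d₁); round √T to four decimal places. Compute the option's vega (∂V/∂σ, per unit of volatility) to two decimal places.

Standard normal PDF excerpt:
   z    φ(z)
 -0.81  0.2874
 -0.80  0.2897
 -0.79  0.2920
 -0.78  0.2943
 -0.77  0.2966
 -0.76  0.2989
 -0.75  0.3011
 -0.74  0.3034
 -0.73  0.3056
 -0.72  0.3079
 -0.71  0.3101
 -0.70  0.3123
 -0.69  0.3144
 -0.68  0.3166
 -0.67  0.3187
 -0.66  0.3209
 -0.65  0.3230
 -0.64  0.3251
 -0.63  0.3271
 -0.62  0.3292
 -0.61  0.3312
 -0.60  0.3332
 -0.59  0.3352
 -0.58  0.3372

11.19

T = 0.5;  σ√T = 0.1909
d₁ = [ln(50/60) + (0.069 + 0.27²/2)·0.5] / 0.1909 = [-0.1823 + 0.0527] / 0.1909 = -0.6788 ⇒ -0.68
√T = √0.5 = 0.7071
φ(d₁) = φ(-0.68) = 0.3166
vega = S·φ(d₁)·√T = 50·0.3166·0.7071 = 11.1934
(Vega is the same for a European call and put with the same parameters.)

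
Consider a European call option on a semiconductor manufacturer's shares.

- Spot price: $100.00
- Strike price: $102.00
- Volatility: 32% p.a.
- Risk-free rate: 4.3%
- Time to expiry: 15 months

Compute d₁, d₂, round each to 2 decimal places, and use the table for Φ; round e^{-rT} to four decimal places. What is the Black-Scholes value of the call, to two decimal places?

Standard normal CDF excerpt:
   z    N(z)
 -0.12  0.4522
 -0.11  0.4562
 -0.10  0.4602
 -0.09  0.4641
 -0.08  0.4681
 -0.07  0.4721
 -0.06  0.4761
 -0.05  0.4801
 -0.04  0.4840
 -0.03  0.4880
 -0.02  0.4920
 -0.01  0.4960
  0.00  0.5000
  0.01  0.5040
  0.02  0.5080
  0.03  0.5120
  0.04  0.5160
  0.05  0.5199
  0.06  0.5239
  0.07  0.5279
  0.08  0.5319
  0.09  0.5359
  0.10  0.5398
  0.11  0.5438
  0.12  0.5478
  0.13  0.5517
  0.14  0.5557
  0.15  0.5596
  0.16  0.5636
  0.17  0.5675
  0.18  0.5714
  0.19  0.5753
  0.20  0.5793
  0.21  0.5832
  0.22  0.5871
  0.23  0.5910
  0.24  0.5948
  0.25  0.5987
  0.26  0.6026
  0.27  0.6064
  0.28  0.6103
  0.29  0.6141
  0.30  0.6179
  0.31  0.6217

σ√T = 0.32·√1.25 = 0.3578
d₁ = [ln(100/102) + (0.043 + 0.32²/2)·1.25] / 0.3578 = [-0.0198 + 0.1178] / 0.3578 = 0.2738 ⇒ 0.27
d₂ = d₁ − σ√T = 0.2738 − 0.3578 = -0.0840 ⇒ -0.08
e^(−rT) = e^(−0.043·1.25) = 0.9477
N(d₁) = N(0.27) = 0.6064;  N(d₂) = N(-0.08) = 0.4681
C = 100·0.6064 − 102·0.9477·0.4681 = 60.6400 − 45.2491 = 15.3909

$15.39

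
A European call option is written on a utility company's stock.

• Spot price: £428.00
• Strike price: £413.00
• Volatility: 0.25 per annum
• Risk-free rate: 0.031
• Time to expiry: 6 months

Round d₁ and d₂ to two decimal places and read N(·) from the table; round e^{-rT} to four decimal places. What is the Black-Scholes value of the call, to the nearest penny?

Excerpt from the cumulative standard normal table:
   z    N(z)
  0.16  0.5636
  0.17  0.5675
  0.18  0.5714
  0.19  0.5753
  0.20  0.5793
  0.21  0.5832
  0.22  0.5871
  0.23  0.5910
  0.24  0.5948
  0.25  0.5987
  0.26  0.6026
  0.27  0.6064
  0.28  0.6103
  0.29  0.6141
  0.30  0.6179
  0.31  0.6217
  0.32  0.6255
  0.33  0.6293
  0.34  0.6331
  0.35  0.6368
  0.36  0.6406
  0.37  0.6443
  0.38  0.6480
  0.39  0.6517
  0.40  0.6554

£41.78

σ√T = 0.25 × 0.7071 = 0.1768
d₁ = [ln(428/413) + (0.031 + 0.25²/2)·0.5] / 0.1768 = [0.0357 + 0.0311] / 0.1768 = 0.3779 → 0.38
d₂ = d₁ − σ√T = 0.3779 − 0.1768 = 0.2011 → 0.20
exp(−rT) = exp(−0.031·0.5) = 0.9846
N(d₁) = N(0.38) = 0.6480;  N(d₂) = N(0.20) = 0.5793
C = 428·0.6480 − 413·0.9846·0.5793 = 277.3440 − 235.5664 = 41.7776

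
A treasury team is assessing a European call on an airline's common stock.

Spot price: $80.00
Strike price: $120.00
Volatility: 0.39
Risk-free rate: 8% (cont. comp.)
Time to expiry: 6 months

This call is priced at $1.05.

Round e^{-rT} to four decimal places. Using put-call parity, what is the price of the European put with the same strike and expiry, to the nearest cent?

$36.35

e^(−rT) = e^(−0.08·0.5) = 0.9608
Put-call parity: C − P = S − K·e^(−rT) = 80 − 120·0.9608 = 80 − 115.2960 = -35.2960
P = C − (C − P) = 1.05 − (-35.2960) = 36.3460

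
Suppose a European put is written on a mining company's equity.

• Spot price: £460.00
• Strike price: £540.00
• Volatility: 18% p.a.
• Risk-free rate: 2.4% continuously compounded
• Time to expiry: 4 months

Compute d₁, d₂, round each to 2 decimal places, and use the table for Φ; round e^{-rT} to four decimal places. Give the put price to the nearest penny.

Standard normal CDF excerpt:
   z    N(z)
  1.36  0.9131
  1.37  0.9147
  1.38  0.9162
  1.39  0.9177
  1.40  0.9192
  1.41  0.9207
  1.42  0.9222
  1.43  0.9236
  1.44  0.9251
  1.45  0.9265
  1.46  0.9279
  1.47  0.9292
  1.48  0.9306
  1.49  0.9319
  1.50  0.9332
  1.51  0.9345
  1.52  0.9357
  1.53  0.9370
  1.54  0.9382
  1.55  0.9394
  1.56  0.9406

σ√T = 0.18·√0.3333 = 0.1039
d₁ = [ln(460/540) + (0.024 + 0.18²/2)·0.3333] / 0.1039 = [-0.1603 + 0.0134] / 0.1039 = -1.4140 ≈ -1.41
d₂ = d₁ − σ√T = -1.4140 − 0.1039 = -1.5179 ≈ -1.52
exp(−rT) = exp(−0.024·0.3333) = 0.9920
N(−d₂) = N(1.52) = 0.9357;  N(−d₁) = N(1.41) = 0.9207
P = 540·0.9920·0.9357 − 460·0.9207 = 501.2358 − 423.5220 = 77.7138

£77.71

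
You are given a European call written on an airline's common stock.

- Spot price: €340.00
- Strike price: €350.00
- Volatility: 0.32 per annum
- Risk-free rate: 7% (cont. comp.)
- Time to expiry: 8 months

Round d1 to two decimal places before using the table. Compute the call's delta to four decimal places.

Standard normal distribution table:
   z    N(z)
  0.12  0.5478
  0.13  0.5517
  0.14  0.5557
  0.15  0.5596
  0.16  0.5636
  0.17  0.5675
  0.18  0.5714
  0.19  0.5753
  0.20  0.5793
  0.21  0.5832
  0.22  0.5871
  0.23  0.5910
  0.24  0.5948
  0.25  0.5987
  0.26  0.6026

T = 0.6667;  σ√T = 0.2613
d₁ = [ln(340/350) + (0.07 + 0.32²/2)·0.6667] / 0.2613 = [-0.0290 + 0.0808] / 0.2613 = 0.1983 which rounds to 0.20
N(d₁) = N(0.20) = 0.5793
Δ_call = N(d₁) = 0.5793

0.5793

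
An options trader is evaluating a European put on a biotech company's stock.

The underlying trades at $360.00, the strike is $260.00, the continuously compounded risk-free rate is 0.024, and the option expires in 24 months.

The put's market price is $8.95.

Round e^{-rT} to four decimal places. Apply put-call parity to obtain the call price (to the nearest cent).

e^(−rT) = e^(−0.024·2) = 0.9531
Put-call parity: C − P = S − K·e^(−rT) = 360 − 260·0.9531 = 360 − 247.8060 = 112.1940
C = P + (C − P) = 8.95 + (112.1940) = 121.1440

$121.14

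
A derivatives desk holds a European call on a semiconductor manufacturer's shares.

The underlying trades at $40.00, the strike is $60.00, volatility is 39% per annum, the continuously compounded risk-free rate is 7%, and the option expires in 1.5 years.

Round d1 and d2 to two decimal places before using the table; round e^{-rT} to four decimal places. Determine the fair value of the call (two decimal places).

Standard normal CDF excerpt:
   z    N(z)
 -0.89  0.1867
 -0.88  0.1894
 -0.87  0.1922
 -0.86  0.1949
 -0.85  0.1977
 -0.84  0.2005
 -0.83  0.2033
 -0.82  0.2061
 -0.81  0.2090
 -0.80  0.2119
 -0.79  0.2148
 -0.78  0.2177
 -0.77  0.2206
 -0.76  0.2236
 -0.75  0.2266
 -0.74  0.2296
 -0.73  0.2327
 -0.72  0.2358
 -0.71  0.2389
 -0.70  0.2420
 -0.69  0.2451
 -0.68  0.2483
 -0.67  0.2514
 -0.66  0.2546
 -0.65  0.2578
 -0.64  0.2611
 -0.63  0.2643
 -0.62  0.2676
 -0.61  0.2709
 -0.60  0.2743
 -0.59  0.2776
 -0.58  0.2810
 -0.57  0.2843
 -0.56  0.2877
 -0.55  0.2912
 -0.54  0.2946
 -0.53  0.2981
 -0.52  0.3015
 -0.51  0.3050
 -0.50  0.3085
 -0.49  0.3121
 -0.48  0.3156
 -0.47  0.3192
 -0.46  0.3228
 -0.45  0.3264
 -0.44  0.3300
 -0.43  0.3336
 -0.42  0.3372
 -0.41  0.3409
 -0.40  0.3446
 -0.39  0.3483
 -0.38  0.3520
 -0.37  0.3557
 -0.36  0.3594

$3.55

T = 1.5;  σ√T = 0.4777
d₁ = [ln(40/60) + (0.07 + ½·0.39²)·1.5] / (σ√T) = (-0.4055 + 0.2191) / 0.4777 = -0.3902 ⇒ -0.39
d₂ = -0.3902 − 0.4777 = -0.8679 ⇒ -0.87
exp(−rT) = exp(−0.07·1.5) = 0.9003
N(d₁) = N(-0.39) = 0.3483;  N(d₂) = N(-0.87) = 0.1922
C = 40·0.3483 − 60·0.9003·0.1922 = 13.9320 − 10.3823 = 3.5497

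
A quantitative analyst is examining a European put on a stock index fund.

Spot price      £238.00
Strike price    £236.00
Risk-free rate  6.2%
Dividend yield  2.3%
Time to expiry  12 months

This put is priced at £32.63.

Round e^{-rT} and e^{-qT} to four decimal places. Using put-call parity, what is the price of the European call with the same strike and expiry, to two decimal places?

e^(−qT) = e^(−0.023·1) = 0.9773;  e^(−rT) = e^(−0.062·1) = 0.9399
Put-call parity: C − P = S·e^(−qT) − K·e^(−rT) = 238·0.9773 − 236·0.9399 = 232.5974 − 221.8164 = 10.7810
C = P + (C − P) = 32.63 + (10.7810) = 43.4110

£43.41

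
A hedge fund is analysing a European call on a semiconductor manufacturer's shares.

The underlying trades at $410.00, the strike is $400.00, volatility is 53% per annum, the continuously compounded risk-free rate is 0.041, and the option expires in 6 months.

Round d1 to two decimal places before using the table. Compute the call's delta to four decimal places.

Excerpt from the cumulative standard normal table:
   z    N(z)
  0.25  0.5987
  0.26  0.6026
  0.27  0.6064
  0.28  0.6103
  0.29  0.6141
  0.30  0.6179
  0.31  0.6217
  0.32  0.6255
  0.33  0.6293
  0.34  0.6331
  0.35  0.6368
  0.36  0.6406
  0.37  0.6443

σ√T = 0.53·√0.5 = 0.3748
d₁ = [ln(410/400) + (0.041 + 0.53²/2)·0.5] / 0.3748 = [0.0247 + 0.0907] / 0.3748 = 0.3080 ⇒ 0.31
N(d₁) = N(0.31) = 0.6217
Δ_call = N(d₁) = 0.6217

0.6217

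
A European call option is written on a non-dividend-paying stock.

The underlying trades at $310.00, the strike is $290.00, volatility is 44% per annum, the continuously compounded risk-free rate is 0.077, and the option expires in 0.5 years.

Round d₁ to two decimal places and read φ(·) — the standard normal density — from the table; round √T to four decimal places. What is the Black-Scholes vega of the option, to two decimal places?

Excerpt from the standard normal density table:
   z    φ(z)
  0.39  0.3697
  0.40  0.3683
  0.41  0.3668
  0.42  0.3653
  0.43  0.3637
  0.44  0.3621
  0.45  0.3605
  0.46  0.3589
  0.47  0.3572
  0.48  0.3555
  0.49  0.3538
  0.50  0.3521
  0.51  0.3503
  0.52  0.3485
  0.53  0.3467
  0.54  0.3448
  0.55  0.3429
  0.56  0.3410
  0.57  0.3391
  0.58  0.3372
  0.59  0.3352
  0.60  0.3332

T = 0.5;  σ√T = 0.3111
d₁ = [ln(310/290) + (0.077 + 0.44²/2)·0.5] / 0.3111 = [0.0667 + 0.0869] / 0.3111 = 0.4937 ⇒ 0.49
√T = √0.5 = 0.7071
φ(d₁) = φ(0.49) = 0.3538
vega = S·φ(d₁)·√T = 310·0.3538·0.7071 = 77.5533
(Call and put vega coincide under Black-Scholes.)

77.55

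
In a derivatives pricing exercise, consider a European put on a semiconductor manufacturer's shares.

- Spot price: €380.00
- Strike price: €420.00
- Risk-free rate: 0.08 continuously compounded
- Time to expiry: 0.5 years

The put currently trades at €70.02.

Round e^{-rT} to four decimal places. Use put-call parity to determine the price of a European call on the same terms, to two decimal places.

€46.48

exp(−rT) = exp(−0.08·0.5) = 0.9608
Put-call parity: C − P = S − K·e^(−rT) = 380 − 420·0.9608 = 380 − 403.5360 = -23.5360
C = P + (C − P) = 70.02 + (-23.5360) = 46.4840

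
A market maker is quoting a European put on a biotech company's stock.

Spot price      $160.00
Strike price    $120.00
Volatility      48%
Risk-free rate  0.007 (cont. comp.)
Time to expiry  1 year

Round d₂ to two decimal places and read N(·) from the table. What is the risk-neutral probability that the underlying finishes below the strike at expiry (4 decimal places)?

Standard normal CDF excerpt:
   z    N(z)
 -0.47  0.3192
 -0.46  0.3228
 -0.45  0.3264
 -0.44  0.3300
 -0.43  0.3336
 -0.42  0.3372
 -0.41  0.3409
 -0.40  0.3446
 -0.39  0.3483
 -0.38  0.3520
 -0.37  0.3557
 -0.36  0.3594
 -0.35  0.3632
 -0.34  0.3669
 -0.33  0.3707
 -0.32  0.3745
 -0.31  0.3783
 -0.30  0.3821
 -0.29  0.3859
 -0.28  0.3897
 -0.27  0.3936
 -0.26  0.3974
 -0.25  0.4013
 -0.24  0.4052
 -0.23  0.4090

0.3557

T = 1;  σ√T = 0.4800
d₁ = [ln(160/120) + (0.007 + 0.48²/2)·1] / 0.4800 = [0.2877 + 0.1222] / 0.4800 = 0.8539 → 0.85
d₂ = d₁ − σ√T = 0.8539 − 0.4800 = 0.3739 → 0.37
Risk-neutral Pr[S_T < K] = N(−d₂) = N(-0.37) = 0.3557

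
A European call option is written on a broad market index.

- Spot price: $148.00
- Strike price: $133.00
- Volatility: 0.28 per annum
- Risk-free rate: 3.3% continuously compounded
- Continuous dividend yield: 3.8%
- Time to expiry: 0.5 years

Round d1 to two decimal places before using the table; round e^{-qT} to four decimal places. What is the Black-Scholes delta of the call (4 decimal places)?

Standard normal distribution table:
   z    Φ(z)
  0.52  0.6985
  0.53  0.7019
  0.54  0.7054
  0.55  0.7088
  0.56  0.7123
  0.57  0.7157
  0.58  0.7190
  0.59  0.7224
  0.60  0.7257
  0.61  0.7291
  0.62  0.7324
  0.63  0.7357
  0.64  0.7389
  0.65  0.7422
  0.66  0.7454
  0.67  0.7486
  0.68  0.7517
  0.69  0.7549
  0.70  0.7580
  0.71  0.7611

0.7219

σ√T = 0.28·√0.5 = 0.1980
d₁ = [ln(148/133) + (0.033 − 0.038 + 0.28²/2)·0.5] / 0.1980 = [0.1069 + 0.0171] / 0.1980 = 0.6261 which rounds to 0.63
N(d₁) = N(0.63) = 0.7357
Δ_call = exp(−qT)·N(d₁) = 0.9812·0.7357 = 0.7219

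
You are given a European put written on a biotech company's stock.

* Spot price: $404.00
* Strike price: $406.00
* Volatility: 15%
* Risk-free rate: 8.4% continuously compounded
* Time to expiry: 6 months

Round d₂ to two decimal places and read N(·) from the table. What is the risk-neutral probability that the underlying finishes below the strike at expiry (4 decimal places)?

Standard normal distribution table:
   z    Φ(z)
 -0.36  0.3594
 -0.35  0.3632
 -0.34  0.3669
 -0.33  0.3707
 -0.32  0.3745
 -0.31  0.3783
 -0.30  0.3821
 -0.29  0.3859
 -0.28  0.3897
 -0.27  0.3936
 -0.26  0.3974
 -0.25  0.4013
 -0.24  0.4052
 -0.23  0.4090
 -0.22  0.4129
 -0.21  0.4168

T = 0.5;  σ√T = 0.1061
d₁ = [ln(404/406) + (0.084 + 0.15²/2)·0.5] / 0.1061 = [-0.0049 + 0.0476] / 0.1061 = 0.4025 ⇒ 0.40
d₂ = d₁ − σ√T = 0.4025 − 0.1061 = 0.2964 ⇒ 0.30
Risk-neutral Pr[S_T < K] = N(−d₂) = N(-0.30) = 0.3821

0.3821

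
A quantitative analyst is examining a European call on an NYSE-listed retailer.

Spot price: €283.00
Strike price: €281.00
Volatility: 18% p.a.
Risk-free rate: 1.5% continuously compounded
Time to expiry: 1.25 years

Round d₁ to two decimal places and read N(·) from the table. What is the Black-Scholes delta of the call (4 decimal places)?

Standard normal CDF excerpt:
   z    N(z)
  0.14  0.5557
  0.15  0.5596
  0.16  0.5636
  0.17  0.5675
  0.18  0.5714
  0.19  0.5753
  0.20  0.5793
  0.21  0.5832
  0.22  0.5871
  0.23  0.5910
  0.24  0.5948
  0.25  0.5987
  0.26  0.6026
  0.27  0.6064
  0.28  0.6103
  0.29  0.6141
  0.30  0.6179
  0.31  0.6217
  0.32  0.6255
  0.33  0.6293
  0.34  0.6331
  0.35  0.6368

0.5910

σ√T = 0.18·√1.25 = 0.2012
d₁ = [ln(283/281) + (0.015 + 0.18²/2)·1.25] / 0.2012 = [0.0071 + 0.0390] / 0.2012 = 0.2290 → 0.23
N(d₁) = N(0.23) = 0.5910
Δ_call = N(d₁) = 0.5910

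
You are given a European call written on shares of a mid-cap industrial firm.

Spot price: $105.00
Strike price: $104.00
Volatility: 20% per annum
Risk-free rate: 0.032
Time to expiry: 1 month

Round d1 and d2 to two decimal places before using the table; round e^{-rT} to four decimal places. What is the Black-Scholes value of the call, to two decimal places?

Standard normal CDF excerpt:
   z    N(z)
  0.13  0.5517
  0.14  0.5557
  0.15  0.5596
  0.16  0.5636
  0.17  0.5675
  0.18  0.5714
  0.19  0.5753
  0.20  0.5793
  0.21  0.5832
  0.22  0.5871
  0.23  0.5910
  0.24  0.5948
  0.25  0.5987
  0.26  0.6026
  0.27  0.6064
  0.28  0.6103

T = 0.08333;  σ√T = 0.0577
ln(S/K) + (r + σ²/2)T = ln(105/104) + (0.032 + 0.2²/2)·0.08333 = 0.0096 + 0.0043 = 0.0139
d₁ = 0.0139 / 0.0577 = 0.2408 ⇒ 0.24
d₂ = d₁ − σ√T = 0.2408 − 0.0577 = 0.1831 ⇒ 0.18
exp(−rT) = exp(−0.032·0.08333) = 0.9973
N(d₁) = N(0.24) = 0.5948;  N(d₂) = N(0.18) = 0.5714
C = 105·0.5948 − 104·0.9973·0.5714 = 62.4540 − 59.2652 = 3.1888

$3.19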